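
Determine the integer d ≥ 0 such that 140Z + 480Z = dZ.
In the PID Z, (a, b) is generated by gcd(a, b). Compute gcd(480, 140) with the extended Euclidean algorithm, tracking rows (r, s, t) with s·480 + t·140 = r:
  row A: (480, 1, 0)   [1·480 + 0·140 = 480]
  row B: (140, 0, 1)   [0·480 + 1·140 = 140]
  480 = 3·140 + 60   → row C = row A − 3·row B = (60, 1, −3)   [check: 1·480 − 3·140 = 60]
  140 = 2·60 + 20   → row D = row B − 2·row C = (20, −2, 7)   [check: −2·480 + 7·140 = 20]
  60 = 3·20 + 0   → remainder 0, stop. gcd = 20 (last nonzero row D).
So gcd(140, 480) = 20, with Bézout identity −2·480 + 7·140 = 20. Containment (⊇): the Bézout identity exhibits 20 as an element of (140, 480), giving (20) ⊆ (140, 480). Containment (⊆): since 20 | 140 and 20 | 480 (140 = 20·7, 480 = 20·24), every Z-linear combination of 140 and 480 is divisible by 20, so (140, 480) ⊆ (20). Therefore (140, 480) = (20), d = 20.

Final answer: (140, 480) = (20); d = 20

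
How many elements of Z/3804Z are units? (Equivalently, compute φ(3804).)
An element a ∈ Z/3804Z is a unit iff gcd(a, 3804) = 1, so the number of units is φ(3804). φ is multiplicative, with φ(p^e) = p^e − p^(e−1). Factorise 3804 = 2^2 · 3 · 317. Then
  φ(3804) = (2^2 − 2^1) · (3 − 1) · (317 − 1) = 2 · 2 · 316 = 1264.

Final answer: Z/3804Z has φ(3804) = 1264 units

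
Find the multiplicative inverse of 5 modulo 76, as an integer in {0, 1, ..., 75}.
5^(−1) ≡ 61 (mod 76)

Apply the extended Euclidean algorithm to (76, 5), tracking rows (r, s, t) with s·76 + t·5 = r. Each division r_prev = q·r_cur + r_new produces the new row as (previous row) − q·(current row):
  row A: (76, 1, 0)   [1·76 + 0·5 = 76]
  row B: (5, 0, 1)   [0·76 + 1·5 = 5]
  76 = 15·5 + 1   → row C = row A − 15·row B = (1, 1, −15)   [check: 1·76 − 15·5 = 1]
  5 = 5·1 + 0   → remainder 0, stop. gcd = 1 (last nonzero row C).
The gcd is 1, so 5 is invertible mod 76. The last nonzero row gives 1·76 − 15·5 = 1, so t = −15. So 5^(−1) ≡ −15 ≡ 61 (mod 76). Verify: 5 · 61 = 305 ≡ 1 (mod 76). ✓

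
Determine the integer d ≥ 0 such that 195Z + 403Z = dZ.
(195, 403) = (13); d = 13

In the PID Z, (a, b) is generated by gcd(a, b). Compute gcd(403, 195) with the extended Euclidean algorithm, tracking rows (r, s, t) with s·403 + t·195 = r:
  row A: (403, 1, 0)   [1·403 + 0·195 = 403]
  row B: (195, 0, 1)   [0·403 + 1·195 = 195]
  403 = 2·195 + 13   → row C = row A − 2·row B = (13, 1, −2)   [check: 1·403 − 2·195 = 13]
  195 = 15·13 + 0   → remainder 0, stop. gcd = 13 (last nonzero row C).
So gcd(195, 403) = 13, with Bézout identity 1·403 − 2·195 = 13. Containment (⊇): the Bézout identity exhibits 13 as an element of (195, 403), giving (13) ⊆ (195, 403). Containment (⊆): since 13 | 195 and 13 | 403 (195 = 13·15, 403 = 13·31), every Z-linear combination of 195 and 403 is divisible by 13, so (195, 403) ⊆ (13). Therefore (195, 403) = (13), d = 13.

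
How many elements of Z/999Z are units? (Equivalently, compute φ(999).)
Z/999Z has φ(999) = 648 units

An element a ∈ Z/999Z is a unit iff gcd(a, 999) = 1, so the number of units is φ(999). φ is multiplicative, with φ(p^e) = p^e − p^(e−1). Factorise 999 = 3^3 · 37. Then
  φ(999) = (3^3 − 3^2) · (37 − 1) = 18 · 36 = 648.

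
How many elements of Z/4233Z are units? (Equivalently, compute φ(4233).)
Z/4233Z has φ(4233) = 2624 units

An element a ∈ Z/4233Z is a unit iff gcd(a, 4233) = 1, so the number of units is φ(4233). φ is multiplicative, with φ(p^e) = p^e − p^(e−1). Factorise 4233 = 3 · 17 · 83. Then
  φ(4233) = (3 − 1) · (17 − 1) · (83 − 1) = 2 · 16 · 82 = 2624.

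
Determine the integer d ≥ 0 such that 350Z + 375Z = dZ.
In the PID Z, (a, b) is generated by gcd(a, b). Compute gcd(375, 350) with the extended Euclidean algorithm, tracking rows (r, s, t) with s·375 + t·350 = r:
  row A: (375, 1, 0)   [1·375 + 0·350 = 375]
  row B: (350, 0, 1)   [0·375 + 1·350 = 350]
  375 = 1·350 + 25   → row C = row A − 1·row B = (25, 1, −1)   [check: 1·375 − 1·350 = 25]
  350 = 14·25 + 0   → remainder 0, stop. gcd = 25 (last nonzero row C).
So gcd(350, 375) = 25, with Bézout identity 1·375 − 1·350 = 25. Containment (⊇): the Bézout identity exhibits 25 as an element of (350, 375), giving (25) ⊆ (350, 375). Containment (⊆): since 25 | 350 and 25 | 375 (350 = 25·14, 375 = 25·15), every Z-linear combination of 350 and 375 is divisible by 25, so (350, 375) ⊆ (25). Therefore (350, 375) = (25), d = 25.

Final answer: (350, 375) = (25); d = 25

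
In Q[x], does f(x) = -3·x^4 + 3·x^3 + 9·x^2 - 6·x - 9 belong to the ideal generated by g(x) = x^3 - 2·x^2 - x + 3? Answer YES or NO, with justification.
In Q[x] the ideal (g) consists of all multiples of g, so f ∈ (g) iff g | f, i.e. iff the remainder of f on division by g is 0. Divide f by g (g is monic, so eliminate the leading term of the running remainder at each step):
  leading term -3·x^4: subtract (-3·x)·g(x) = -3·x^4 + 6·x^3 + 3·x^2 - 9·x, leaving -3·x^3 + 6·x^2 + 3·x - 9
  leading term -3·x^3: subtract (-3)·g(x) = -3·x^3 + 6·x^2 + 3·x - 9, leaving 0
The remainder is 0, so f(x) = g(x) · h(x) with h(x) = -3·x - 3. Hence g | f, i.e. f ∈ (g).

Final answer: YES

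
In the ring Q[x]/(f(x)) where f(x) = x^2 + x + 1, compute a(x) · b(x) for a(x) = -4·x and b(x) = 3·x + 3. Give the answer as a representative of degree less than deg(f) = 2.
a · b ≡ 12 (mod f(x))

First multiply in Q[x] without reducing: a · b = -12·x^2 - 12·x. Now divide by f(x) = x^2 + x + 1, eliminating the leading term at each step:
  leading term -12·x^2: subtract (-12)·f(x) = -12·x^2 - 12·x - 12, leaving 12
The degree is now < 2, so this is the remainder. Hence a · b ≡ 12 in Q[x]/(f).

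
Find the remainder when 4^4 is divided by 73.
37

Use repeated squaring. Binary(4) = 100. Walk through the bits of the exponent 4 left-to-right: at each bit after the leading one, square the running value, then multiply by 4 if the bit is 1 (always reducing mod 73):
  bit 1 = 1 (leading): start with 4.
  bit 2 = 0: square 4^2 = 16 (mod 73).
  bit 3 = 0: square 16^2 = 256 ≡ 37 (mod 73).
Final value: 4^4 ≡ 37 (mod 73).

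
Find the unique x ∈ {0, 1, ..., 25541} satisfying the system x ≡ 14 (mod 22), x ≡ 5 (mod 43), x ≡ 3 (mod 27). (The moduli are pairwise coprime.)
The moduli 22, 43, 27 are pairwise coprime, so by the CRT there is a unique solution mod 22·43·27 = 25542.
Solve by successive substitution. Start with x ≡ 14 (mod 22).
  Combine with x ≡ 5 (mod 43): write x = 14 + 22·t and require 14 + 22·t ≡ 5 (mod 43), i.e. 22·t ≡ 5 − 14 ≡ 34 (mod 43). Since 22^(−1) ≡ 2 (mod 43), t ≡ 2·34 ≡ 25 (mod 43). So x ≡ 14 + 22·25 = 564 (mod 946).
  Combine with x ≡ 3 (mod 27): write x = 564 + 946·t and require 564 + 946·t ≡ 3 (mod 27), i.e. 946·t ≡ 3 − 564 ≡ 6 (mod 27). Since 946^(−1) ≡ 1 (mod 27) (946 ≡ 1 (mod 27)), t ≡ 1·6 ≡ 6 (mod 27). So x ≡ 564 + 946·6 = 6240 (mod 25542).
Unique solution in [0, 25542): x = 6240.

Final answer: x ≡ 6240 (mod 25542); the representative in [0, 25542) is 6240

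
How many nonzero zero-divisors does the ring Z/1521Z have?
Z/1521Z has 584 nonzero zero-divisors

In Z/1521Z each nonzero element is either a unit (gcd with 1521 is 1) or a zero-divisor (gcd > 1). The number of units is φ(1521): factorise 1521 = 3^2 · 13^2, so φ(1521) = (3^2 − 3^1) · (13^2 − 13^1) = 6 · 156 = 936. The nonzero elements number 1521 − 1 = 1520. Hence the nonzero zero-divisors number 1520 − 936 = 584.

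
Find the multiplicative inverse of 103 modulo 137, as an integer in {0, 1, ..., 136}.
Apply the extended Euclidean algorithm to (137, 103), tracking rows (r, s, t) with s·137 + t·103 = r. Each division r_prev = q·r_cur + r_new produces the new row as (previous row) − q·(current row):
  row A: (137, 1, 0)   [1·137 + 0·103 = 137]
  row B: (103, 0, 1)   [0·137 + 1·103 = 103]
  137 = 1·103 + 34   → row C = row A − 1·row B = (34, 1, −1)   [check: 1·137 − 1·103 = 34]
  103 = 3·34 + 1   → row D = row B − 3·row C = (1, −3, 4)   [check: −3·137 + 4·103 = 1]
  34 = 34·1 + 0   → remainder 0, stop. gcd = 1 (last nonzero row D).
The gcd is 1, so 103 is invertible mod 137. The last nonzero row gives −3·137 + 4·103 = 1, so t = 4. So 103^(−1) ≡ 4 (mod 137). Verify: 103 · 4 = 412 ≡ 1 (mod 137). ✓

Final answer: 103^(−1) ≡ 4 (mod 137)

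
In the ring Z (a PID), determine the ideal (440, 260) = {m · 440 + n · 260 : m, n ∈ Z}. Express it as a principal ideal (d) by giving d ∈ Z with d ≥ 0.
In the PID Z, (a, b) is generated by gcd(a, b). Compute gcd(440, 260) with the extended Euclidean algorithm, tracking rows (r, s, t) with s·440 + t·260 = r:
  row A: (440, 1, 0)   [1·440 + 0·260 = 440]
  row B: (260, 0, 1)   [0·440 + 1·260 = 260]
  440 = 1·260 + 180   → row C = row A − 1·row B = (180, 1, −1)   [check: 1·440 − 1·260 = 180]
  260 = 1·180 + 80   → row D = row B − 1·row C = (80, −1, 2)   [check: −1·440 + 2·260 = 80]
  180 = 2·80 + 20   → row E = row C − 2·row D = (20, 3, −5)   [check: 3·440 − 5·260 = 20]
  80 = 4·20 + 0   → remainder 0, stop. gcd = 20 (last nonzero row E).
So gcd(440, 260) = 20, with Bézout identity 3·440 − 5·260 = 20. Containment (⊇): the Bézout identity exhibits 20 as an element of (440, 260), giving (20) ⊆ (440, 260). Containment (⊆): since 20 | 440 and 20 | 260 (440 = 20·22, 260 = 20·13), every Z-linear combination of 440 and 260 is divisible by 20, so (440, 260) ⊆ (20). Therefore (440, 260) = (20), d = 20.

Final answer: (440, 260) = (20); d = 20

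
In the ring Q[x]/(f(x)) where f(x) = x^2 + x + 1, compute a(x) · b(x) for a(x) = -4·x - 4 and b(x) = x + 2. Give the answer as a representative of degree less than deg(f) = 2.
a · b ≡ -8·x - 4 (mod f(x))

First multiply in Q[x] without reducing: a · b = -4·x^2 - 12·x - 8. Now divide by f(x) = x^2 + x + 1, eliminating the leading term at each step:
  leading term -4·x^2: subtract (-4)·f(x) = -4·x^2 - 4·x - 4, leaving -8·x - 4
The degree is now < 2, so this is the remainder. Hence a · b ≡ -8·x - 4 in Q[x]/(f).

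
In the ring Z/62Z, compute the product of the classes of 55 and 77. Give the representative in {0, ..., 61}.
19

Reduce the factors first: 77 ≡ 15 (mod 62), so 55 · 77 ≡ 55 · 15 (mod 62). 55 · 15 = 825. Dividing by 62: 825 = 13·62 + 19. So (55 · 77) mod 62 = 19.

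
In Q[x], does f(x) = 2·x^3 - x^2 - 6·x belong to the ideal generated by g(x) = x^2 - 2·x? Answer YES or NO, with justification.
In Q[x] the ideal (g) consists of all multiples of g, so f ∈ (g) iff g | f, i.e. iff the remainder of f on division by g is 0. Divide f by g (g is monic, so eliminate the leading term of the running remainder at each step):
  leading term 2·x^3: subtract (2·x)·g(x) = 2·x^3 - 4·x^2, leaving 3·x^2 - 6·x
  leading term 3·x^2: subtract (3)·g(x) = 3·x^2 - 6·x, leaving 0
The remainder is 0, so f(x) = g(x) · h(x) with h(x) = 2·x + 3. Hence g | f, i.e. f ∈ (g).

Final answer: YES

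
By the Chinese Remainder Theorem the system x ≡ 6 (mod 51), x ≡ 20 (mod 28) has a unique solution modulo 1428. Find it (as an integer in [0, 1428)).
The moduli 51, 28 are pairwise coprime, so by the CRT there is a unique solution mod 51·28 = 1428.
Solve by successive substitution. Start with x ≡ 6 (mod 51).
  Combine with x ≡ 20 (mod 28): write x = 6 + 51·t and require 6 + 51·t ≡ 20 (mod 28), i.e. 51·t ≡ 20 − 6 ≡ 14 (mod 28). Since 51^(−1) ≡ 11 (mod 28) (51 ≡ 23 (mod 28)), t ≡ 11·14 ≡ 14 (mod 28). So x ≡ 6 + 51·14 = 720 (mod 1428).
Unique solution in [0, 1428): x = 720.

Final answer: x ≡ 720 (mod 1428); the representative in [0, 1428) is 720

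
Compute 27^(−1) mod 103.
27^(−1) ≡ 42 (mod 103)

Apply the extended Euclidean algorithm to (103, 27), tracking rows (r, s, t) with s·103 + t·27 = r. Each division r_prev = q·r_cur + r_new produces the new row as (previous row) − q·(current row):
  row A: (103, 1, 0)   [1·103 + 0·27 = 103]
  row B: (27, 0, 1)   [0·103 + 1·27 = 27]
  103 = 3·27 + 22   → row C = row A − 3·row B = (22, 1, −3)   [check: 1·103 − 3·27 = 22]
  27 = 1·22 + 5   → row D = row B − 1·row C = (5, −1, 4)   [check: −1·103 + 4·27 = 5]
  22 = 4·5 + 2   → row E = row C − 4·row D = (2, 5, −19)   [check: 5·103 − 19·27 = 2]
  5 = 2·2 + 1   → row F = row D − 2·row E = (1, −11, 42)   [check: −11·103 + 42·27 = 1]
  2 = 2·1 + 0   → remainder 0, stop. gcd = 1 (last nonzero row F).
The gcd is 1, so 27 is invertible mod 103. The last nonzero row gives −11·103 + 42·27 = 1, so t = 42. So 27^(−1) ≡ 42 (mod 103). Verify: 27 · 42 = 1134 ≡ 1 (mod 103). ✓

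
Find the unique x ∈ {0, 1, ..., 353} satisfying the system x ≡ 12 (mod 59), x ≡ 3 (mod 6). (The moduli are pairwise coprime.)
x ≡ 189 (mod 354); the representative in [0, 354) is 189

The moduli 59, 6 are pairwise coprime, so by the CRT there is a unique solution mod 59·6 = 354.
Solve by successive substitution. Start with x ≡ 12 (mod 59).
  Combine with x ≡ 3 (mod 6): write x = 12 + 59·t and require 12 + 59·t ≡ 3 (mod 6), i.e. 59·t ≡ 3 − 12 ≡ 3 (mod 6). Since 59^(−1) ≡ 5 (mod 6) (59 ≡ 5 (mod 6)), t ≡ 5·3 ≡ 3 (mod 6). So x ≡ 12 + 59·3 = 189 (mod 354).
Unique solution in [0, 354): x = 189.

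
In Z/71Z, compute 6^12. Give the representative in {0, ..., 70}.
10

Use repeated squaring. Binary(12) = 1100. Walk through the bits of the exponent 12 left-to-right: at each bit after the leading one, square the running value, then multiply by 6 if the bit is 1 (always reducing mod 71):
  bit 1 = 1 (leading): start with 6.
  bit 2 = 1: square 6^2 = 36; bit is 1, so multiply 36·6 = 216 ≡ 3 (mod 71).
  bit 3 = 0: square 3^2 = 9 (mod 71).
  bit 4 = 0: square 9^2 = 81 ≡ 10 (mod 71).
Final value: 6^12 ≡ 10 (mod 71).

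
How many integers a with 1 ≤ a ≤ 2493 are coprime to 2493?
The number of a ∈ {1, ..., 2493} with gcd(a, 2493) = 1 is by definition Euler's totient φ(2493). φ is multiplicative, with φ(p^e) = p^e − p^(e−1). Factorise 2493 = 3^2 · 277. Then
  φ(2493) = (3^2 − 3^1) · (277 − 1) = 6 · 276 = 1656.
So there are 1656 such integers.

Final answer: 1656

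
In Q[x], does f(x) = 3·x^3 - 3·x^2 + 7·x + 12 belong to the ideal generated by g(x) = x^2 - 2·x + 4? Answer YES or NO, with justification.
In Q[x] the ideal (g) consists of all multiples of g, so f ∈ (g) iff g | f, i.e. iff the remainder of f on division by g is 0. Divide f by g (g is monic, so eliminate the leading term of the running remainder at each step):
  leading term 3·x^3: subtract (3·x)·g(x) = 3·x^3 - 6·x^2 + 12·x, leaving 3·x^2 - 5·x + 12
  leading term 3·x^2: subtract (3)·g(x) = 3·x^2 - 6·x + 12, leaving x
The remainder r(x) = x ≠ 0 (and deg r < deg g), so g ∤ f, i.e. f ∉ (g).

Final answer: NO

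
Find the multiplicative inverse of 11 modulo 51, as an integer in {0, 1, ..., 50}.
11^(−1) ≡ 14 (mod 51)

Apply the extended Euclidean algorithm to (51, 11), tracking rows (r, s, t) with s·51 + t·11 = r. Each division r_prev = q·r_cur + r_new produces the new row as (previous row) − q·(current row):
  row A: (51, 1, 0)   [1·51 + 0·11 = 51]
  row B: (11, 0, 1)   [0·51 + 1·11 = 11]
  51 = 4·11 + 7   → row C = row A − 4·row B = (7, 1, −4)   [check: 1·51 − 4·11 = 7]
  11 = 1·7 + 4   → row D = row B − 1·row C = (4, −1, 5)   [check: −1·51 + 5·11 = 4]
  7 = 1·4 + 3   → row E = row C − 1·row D = (3, 2, −9)   [check: 2·51 − 9·11 = 3]
  4 = 1·3 + 1   → row F = row D − 1·row E = (1, −3, 14)   [check: −3·51 + 14·11 = 1]
  3 = 3·1 + 0   → remainder 0, stop. gcd = 1 (last nonzero row F).
The gcd is 1, so 11 is invertible mod 51. The last nonzero row gives −3·51 + 14·11 = 1, so t = 14. So 11^(−1) ≡ 14 (mod 51). Verify: 11 · 14 = 154 ≡ 1 (mod 51). ✓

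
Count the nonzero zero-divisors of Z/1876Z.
Z/1876Z has 1083 nonzero zero-divisors

In Z/1876Z each nonzero element is either a unit (gcd with 1876 is 1) or a zero-divisor (gcd > 1). The number of units is φ(1876): factorise 1876 = 2^2 · 7 · 67, so φ(1876) = (2^2 − 2^1) · (7 − 1) · (67 − 1) = 2 · 6 · 66 = 792. The nonzero elements number 1876 − 1 = 1875. Hence the nonzero zero-divisors number 1875 − 792 = 1083.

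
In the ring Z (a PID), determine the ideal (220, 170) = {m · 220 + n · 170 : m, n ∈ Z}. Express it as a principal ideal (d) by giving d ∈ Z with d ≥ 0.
(220, 170) = (10); d = 10

In the PID Z, (a, b) is generated by gcd(a, b). Compute gcd(220, 170) with the extended Euclidean algorithm, tracking rows (r, s, t) with s·220 + t·170 = r:
  row A: (220, 1, 0)   [1·220 + 0·170 = 220]
  row B: (170, 0, 1)   [0·220 + 1·170 = 170]
  220 = 1·170 + 50   → row C = row A − 1·row B = (50, 1, −1)   [check: 1·220 − 1·170 = 50]
  170 = 3·50 + 20   → row D = row B − 3·row C = (20, −3, 4)   [check: −3·220 + 4·170 = 20]
  50 = 2·20 + 10   → row E = row C − 2·row D = (10, 7, −9)   [check: 7·220 − 9·170 = 10]
  20 = 2·10 + 0   → remainder 0, stop. gcd = 10 (last nonzero row E).
So gcd(220, 170) = 10, with Bézout identity 7·220 − 9·170 = 10. Containment (⊇): the Bézout identity exhibits 10 as an element of (220, 170), giving (10) ⊆ (220, 170). Containment (⊆): since 10 | 220 and 10 | 170 (220 = 10·22, 170 = 10·17), every Z-linear combination of 220 and 170 is divisible by 10, so (220, 170) ⊆ (10). Therefore (220, 170) = (10), d = 10.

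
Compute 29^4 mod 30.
Use repeated squaring. Binary(4) = 100. Walk through the bits of the exponent 4 left-to-right: at each bit after the leading one, square the running value, then multiply by 29 if the bit is 1 (always reducing mod 30):
  bit 1 = 1 (leading): start with 29.
  bit 2 = 0: square 29^2 = 841 ≡ 1 (mod 30).
  bit 3 = 0: square 1^2 = 1 (mod 30).
Final value: 29^4 ≡ 1 (mod 30).

Final answer: 1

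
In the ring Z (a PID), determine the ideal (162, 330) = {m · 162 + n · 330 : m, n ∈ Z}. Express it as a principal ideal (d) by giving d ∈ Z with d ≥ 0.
In the PID Z, (a, b) is generated by gcd(a, b). Compute gcd(330, 162) with the extended Euclidean algorithm, tracking rows (r, s, t) with s·330 + t·162 = r:
  row A: (330, 1, 0)   [1·330 + 0·162 = 330]
  row B: (162, 0, 1)   [0·330 + 1·162 = 162]
  330 = 2·162 + 6   → row C = row A − 2·row B = (6, 1, −2)   [check: 1·330 − 2·162 = 6]
  162 = 27·6 + 0   → remainder 0, stop. gcd = 6 (last nonzero row C).
So gcd(162, 330) = 6, with Bézout identity 1·330 − 2·162 = 6. Containment (⊇): the Bézout identity exhibits 6 as an element of (162, 330), giving (6) ⊆ (162, 330). Containment (⊆): since 6 | 162 and 6 | 330 (162 = 6·27, 330 = 6·55), every Z-linear combination of 162 and 330 is divisible by 6, so (162, 330) ⊆ (6). Therefore (162, 330) = (6), d = 6.

Final answer: (162, 330) = (6); d = 6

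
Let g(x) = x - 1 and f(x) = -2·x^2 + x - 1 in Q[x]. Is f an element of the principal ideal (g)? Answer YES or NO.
NO

In Q[x] the ideal (g) consists of all multiples of g, so f ∈ (g) iff g | f, i.e. iff the remainder of f on division by g is 0. Divide f by g (g is monic, so eliminate the leading term of the running remainder at each step):
  leading term -2·x^2: subtract (-2·x)·g(x) = -2·x^2 + 2·x, leaving -x - 1
  leading term -x: subtract (-1)·g(x) = 1 - x, leaving -2
The remainder r(x) = -2 ≠ 0 (and deg r < deg g), so g ∤ f, i.e. f ∉ (g).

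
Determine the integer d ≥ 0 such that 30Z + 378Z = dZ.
(30, 378) = (6); d = 6

In the PID Z, (a, b) is generated by gcd(a, b). Compute gcd(378, 30) with the extended Euclidean algorithm, tracking rows (r, s, t) with s·378 + t·30 = r:
  row A: (378, 1, 0)   [1·378 + 0·30 = 378]
  row B: (30, 0, 1)   [0·378 + 1·30 = 30]
  378 = 12·30 + 18   → row C = row A − 12·row B = (18, 1, −12)   [check: 1·378 − 12·30 = 18]
  30 = 1·18 + 12   → row D = row B − 1·row C = (12, −1, 13)   [check: −1·378 + 13·30 = 12]
  18 = 1·12 + 6   → row E = row C − 1·row D = (6, 2, −25)   [check: 2·378 − 25·30 = 6]
  12 = 2·6 + 0   → remainder 0, stop. gcd = 6 (last nonzero row E).
So gcd(30, 378) = 6, with Bézout identity 2·378 − 25·30 = 6. Containment (⊇): the Bézout identity exhibits 6 as an element of (30, 378), giving (6) ⊆ (30, 378). Containment (⊆): since 6 | 30 and 6 | 378 (30 = 6·5, 378 = 6·63), every Z-linear combination of 30 and 378 is divisible by 6, so (30, 378) ⊆ (6). Therefore (30, 378) = (6), d = 6.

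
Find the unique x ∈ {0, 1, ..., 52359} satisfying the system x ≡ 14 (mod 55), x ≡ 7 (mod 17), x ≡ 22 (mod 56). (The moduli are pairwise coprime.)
The moduli 55, 17, 56 are pairwise coprime, so by the CRT there is a unique solution mod 55·17·56 = 52360.
Solve by successive substitution. Start with x ≡ 14 (mod 55).
  Combine with x ≡ 7 (mod 17): write x = 14 + 55·t and require 14 + 55·t ≡ 7 (mod 17), i.e. 55·t ≡ 7 − 14 ≡ 10 (mod 17). Since 55^(−1) ≡ 13 (mod 17) (55 ≡ 4 (mod 17)), t ≡ 13·10 ≡ 11 (mod 17). So x ≡ 14 + 55·11 = 619 (mod 935).
  Combine with x ≡ 22 (mod 56): write x = 619 + 935·t and require 619 + 935·t ≡ 22 (mod 56), i.e. 935·t ≡ 22 − 619 ≡ 19 (mod 56). Since 935^(−1) ≡ 23 (mod 56) (935 ≡ 39 (mod 56)), t ≡ 23·19 ≡ 45 (mod 56). So x ≡ 619 + 935·45 = 42694 (mod 52360).
Unique solution in [0, 52360): x = 42694.

Final answer: x ≡ 42694 (mod 52360); the representative in [0, 52360) is 42694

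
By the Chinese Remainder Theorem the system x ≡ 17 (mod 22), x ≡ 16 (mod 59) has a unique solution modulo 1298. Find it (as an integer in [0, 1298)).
The moduli 22, 59 are pairwise coprime, so by the CRT there is a unique solution mod 22·59 = 1298.
Solve by successive substitution. Start with x ≡ 17 (mod 22).
  Combine with x ≡ 16 (mod 59): write x = 17 + 22·t and require 17 + 22·t ≡ 16 (mod 59), i.e. 22·t ≡ 16 − 17 ≡ 58 (mod 59). Since 22^(−1) ≡ 51 (mod 59), t ≡ 51·58 ≡ 8 (mod 59). So x ≡ 17 + 22·8 = 193 (mod 1298).
Unique solution in [0, 1298): x = 193.

Final answer: x ≡ 193 (mod 1298); the representative in [0, 1298) is 193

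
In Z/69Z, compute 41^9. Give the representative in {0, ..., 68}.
Use repeated squaring. Binary(9) = 1001. Walk through the bits of the exponent 9 left-to-right: at each bit after the leading one, square the running value, then multiply by 41 if the bit is 1 (always reducing mod 69):
  bit 1 = 1 (leading): start with 41.
  bit 2 = 0: square 41^2 = 1681 ≡ 25 (mod 69).
  bit 3 = 0: square 25^2 = 625 ≡ 4 (mod 69).
  bit 4 = 1: square 4^2 = 16; bit is 1, so multiply 16·41 = 656 ≡ 35 (mod 69).
Final value: 41^9 ≡ 35 (mod 69).

Final answer: 35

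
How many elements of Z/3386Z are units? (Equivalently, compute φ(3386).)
Z/3386Z has φ(3386) = 1692 units

An element a ∈ Z/3386Z is a unit iff gcd(a, 3386) = 1, so the number of units is φ(3386). φ is multiplicative, with φ(p^e) = p^e − p^(e−1). Factorise 3386 = 2 · 1693. Then
  φ(3386) = (2 − 1) · (1693 − 1) = 1 · 1692 = 1692.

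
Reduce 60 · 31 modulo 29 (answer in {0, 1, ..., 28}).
4

Reduce the factors first: 60 ≡ 2, 31 ≡ 2 (mod 29), so 60 · 31 ≡ 2 · 2 (mod 29). 2 · 2 = 4. Dividing by 29: 4 = 0·29 + 4. So (60 · 31) mod 29 = 4.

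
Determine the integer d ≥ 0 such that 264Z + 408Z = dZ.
(264, 408) = (24); d = 24

In the PID Z, (a, b) is generated by gcd(a, b). Compute gcd(408, 264) with the extended Euclidean algorithm, tracking rows (r, s, t) with s·408 + t·264 = r:
  row A: (408, 1, 0)   [1·408 + 0·264 = 408]
  row B: (264, 0, 1)   [0·408 + 1·264 = 264]
  408 = 1·264 + 144   → row C = row A − 1·row B = (144, 1, −1)   [check: 1·408 − 1·264 = 144]
  264 = 1·144 + 120   → row D = row B − 1·row C = (120, −1, 2)   [check: −1·408 + 2·264 = 120]
  144 = 1·120 + 24   → row E = row C − 1·row D = (24, 2, −3)   [check: 2·408 − 3·264 = 24]
  120 = 5·24 + 0   → remainder 0, stop. gcd = 24 (last nonzero row E).
So gcd(264, 408) = 24, with Bézout identity 2·408 − 3·264 = 24. Containment (⊇): the Bézout identity exhibits 24 as an element of (264, 408), giving (24) ⊆ (264, 408). Containment (⊆): since 24 | 264 and 24 | 408 (264 = 24·11, 408 = 24·17), every Z-linear combination of 264 and 408 is divisible by 24, so (264, 408) ⊆ (24). Therefore (264, 408) = (24), d = 24.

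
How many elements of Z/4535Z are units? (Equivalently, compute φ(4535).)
Z/4535Z has φ(4535) = 3624 units

An element a ∈ Z/4535Z is a unit iff gcd(a, 4535) = 1, so the number of units is φ(4535). φ is multiplicative, with φ(p^e) = p^e − p^(e−1). Factorise 4535 = 5 · 907. Then
  φ(4535) = (5 − 1) · (907 − 1) = 4 · 906 = 3624.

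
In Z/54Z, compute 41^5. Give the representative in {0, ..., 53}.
Use repeated squaring. Binary(5) = 101. Walk through the bits of the exponent 5 left-to-right: at each bit after the leading one, square the running value, then multiply by 41 if the bit is 1 (always reducing mod 54):
  bit 1 = 1 (leading): start with 41.
  bit 2 = 0: square 41^2 = 1681 ≡ 7 (mod 54).
  bit 3 = 1: square 7^2 = 49; bit is 1, so multiply 49·41 = 2009 ≡ 11 (mod 54).
Final value: 41^5 ≡ 11 (mod 54).

Final answer: 11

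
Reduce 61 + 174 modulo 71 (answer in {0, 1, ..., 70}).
Reduce the summands first: 174 ≡ 32 (mod 71), so 61 + 174 ≡ 61 + 32 (mod 71). 61 + 32 = 93; 93 = 1·71 + 22, so (61 + 174) mod 71 = 22.

Final answer: 22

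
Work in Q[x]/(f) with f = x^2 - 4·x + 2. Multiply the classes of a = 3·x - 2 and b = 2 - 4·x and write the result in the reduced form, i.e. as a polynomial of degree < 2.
a · b ≡ 20 - 34·x (mod f(x))

First multiply in Q[x] without reducing: a · b = -12·x^2 + 14·x - 4. Now divide by f(x) = x^2 - 4·x + 2, eliminating the leading term at each step:
  leading term -12·x^2: subtract (-12)·f(x) = -12·x^2 + 48·x - 24, leaving 20 - 34·x
The degree is now < 2, so this is the remainder. Hence a · b ≡ 20 - 34·x in Q[x]/(f).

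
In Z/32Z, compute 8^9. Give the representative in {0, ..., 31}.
0

Use repeated squaring. Binary(9) = 1001. Walk through the bits of the exponent 9 left-to-right: at each bit after the leading one, square the running value, then multiply by 8 if the bit is 1 (always reducing mod 32):
  bit 1 = 1 (leading): start with 8.
  bit 2 = 0: square 8^2 = 64 ≡ 0 (mod 32).
  bit 3 = 0: square 0^2 = 0 (mod 32).
  bit 4 = 1: square 0^2 = 0; bit is 1, so multiply 0·8 = 0 (mod 32).
Final value: 8^9 ≡ 0 (mod 32).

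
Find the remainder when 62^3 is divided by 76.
Use repeated squaring. Binary(3) = 11. Walk through the bits of the exponent 3 left-to-right: at each bit after the leading one, square the running value, then multiply by 62 if the bit is 1 (always reducing mod 76):
  bit 1 = 1 (leading): start with 62.
  bit 2 = 1: square 62^2 = 3844 ≡ 44; bit is 1, so multiply 44·62 = 2728 ≡ 68 (mod 76).
Final value: 62^3 ≡ 68 (mod 76).

Final answer: 68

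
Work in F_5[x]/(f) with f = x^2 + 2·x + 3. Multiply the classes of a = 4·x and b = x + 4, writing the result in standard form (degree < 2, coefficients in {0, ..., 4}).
a · b ≡ 3·x + 3 (mod f(x))

Multiply as integer polynomials: a · b = 4·x^2 + 16·x. Reducing coefficients mod 5: a · b ≡ 4·x^2 + x. Now divide by f(x) = x^2 + 2·x + 3 in F_5[x], eliminating the leading term at each step:
  leading term 4·x^2: subtract (4)·f(x) = 4·x^2 + 3·x + 2, leaving 3·x + 3 (coefficients mod 5)
The degree is now < 2, so this is the remainder. Hence a · b ≡ 3·x + 3 in F_5[x]/(f).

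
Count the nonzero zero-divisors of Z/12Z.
In Z/12Z each nonzero element is either a unit (gcd with 12 is 1) or a zero-divisor (gcd > 1). The number of units is φ(12): factorise 12 = 2^2 · 3, so φ(12) = (2^2 − 2^1) · (3 − 1) = 2 · 2 = 4. The nonzero elements number 12 − 1 = 11. Hence the nonzero zero-divisors number 11 − 4 = 7.

Final answer: Z/12Z has 7 nonzero zero-divisors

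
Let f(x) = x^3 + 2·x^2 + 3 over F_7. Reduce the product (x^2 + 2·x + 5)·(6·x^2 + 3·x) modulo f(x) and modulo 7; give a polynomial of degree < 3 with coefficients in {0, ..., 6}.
Multiply as integer polynomials: a · b = 6·x^4 + 15·x^3 + 36·x^2 + 15·x. Reducing coefficients mod 7: a · b ≡ 6·x^4 + x^3 + x^2 + x. Now divide by f(x) = x^3 + 2·x^2 + 3 in F_7[x], eliminating the leading term at each step:
  leading term 6·x^4: subtract (6·x)·f(x) = 6·x^4 + 5·x^3 + 4·x, leaving 3·x^3 + x^2 + 4·x (coefficients mod 7)
  leading term 3·x^3: subtract (3)·f(x) = 3·x^3 + 6·x^2 + 2, leaving 2·x^2 + 4·x + 5 (coefficients mod 7)
The degree is now < 3, so this is the remainder. Hence a · b ≡ 2·x^2 + 4·x + 5 in F_7[x]/(f).

Final answer: a · b ≡ 2·x^2 + 4·x + 5 (mod f(x))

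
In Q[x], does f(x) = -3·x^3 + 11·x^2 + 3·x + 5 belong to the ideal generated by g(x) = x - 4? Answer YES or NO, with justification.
NO

In Q[x] the ideal (g) consists of all multiples of g, so f ∈ (g) iff g | f, i.e. iff the remainder of f on division by g is 0. Divide f by g (g is monic, so eliminate the leading term of the running remainder at each step):
  leading term -3·x^3: subtract (-3·x^2)·g(x) = -3·x^3 + 12·x^2, leaving -x^2 + 3·x + 5
  leading term -x^2: subtract (-x)·g(x) = -x^2 + 4·x, leaving 5 - x
  leading term -x: subtract (-1)·g(x) = 4 - x, leaving 1
The remainder r(x) = 1 ≠ 0 (and deg r < deg g), so g ∤ f, i.e. f ∉ (g).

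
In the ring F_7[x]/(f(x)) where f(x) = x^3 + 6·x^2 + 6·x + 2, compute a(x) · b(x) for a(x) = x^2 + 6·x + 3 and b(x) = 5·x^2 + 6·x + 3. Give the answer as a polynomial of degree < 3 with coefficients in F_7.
a · b ≡ 2·x^2 + 4·x + 4 (mod f(x))

Multiply as integer polynomials: a · b = 5·x^4 + 36·x^3 + 54·x^2 + 36·x + 9. Reducing coefficients mod 7: a · b ≡ 5·x^4 + x^3 + 5·x^2 + x + 2. Now divide by f(x) = x^3 + 6·x^2 + 6·x + 2 in F_7[x], eliminating the leading term at each step:
  leading term 5·x^4: subtract (5·x)·f(x) = 5·x^4 + 2·x^3 + 2·x^2 + 3·x, leaving 6·x^3 + 3·x^2 + 5·x + 2 (coefficients mod 7)
  leading term 6·x^3: subtract (6)·f(x) = 6·x^3 + x^2 + x + 5, leaving 2·x^2 + 4·x + 4 (coefficients mod 7)
The degree is now < 3, so this is the remainder. Hence a · b ≡ 2·x^2 + 4·x + 4 in F_7[x]/(f).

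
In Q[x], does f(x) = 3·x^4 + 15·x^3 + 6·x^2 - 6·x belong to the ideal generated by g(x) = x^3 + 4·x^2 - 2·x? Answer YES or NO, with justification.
In Q[x] the ideal (g) consists of all multiples of g, so f ∈ (g) iff g | f, i.e. iff the remainder of f on division by g is 0. Divide f by g (g is monic, so eliminate the leading term of the running remainder at each step):
  leading term 3·x^4: subtract (3·x)·g(x) = 3·x^4 + 12·x^3 - 6·x^2, leaving 3·x^3 + 12·x^2 - 6·x
  leading term 3·x^3: subtract (3)·g(x) = 3·x^3 + 12·x^2 - 6·x, leaving 0
The remainder is 0, so f(x) = g(x) · h(x) with h(x) = 3·x + 3. Hence g | f, i.e. f ∈ (g).

Final answer: YES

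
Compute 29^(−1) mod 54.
29^(−1) ≡ 41 (mod 54)

Apply the extended Euclidean algorithm to (54, 29), tracking rows (r, s, t) with s·54 + t·29 = r. Each division r_prev = q·r_cur + r_new produces the new row as (previous row) − q·(current row):
  row A: (54, 1, 0)   [1·54 + 0·29 = 54]
  row B: (29, 0, 1)   [0·54 + 1·29 = 29]
  54 = 1·29 + 25   → row C = row A − 1·row B = (25, 1, −1)   [check: 1·54 − 1·29 = 25]
  29 = 1·25 + 4   → row D = row B − 1·row C = (4, −1, 2)   [check: −1·54 + 2·29 = 4]
  25 = 6·4 + 1   → row E = row C − 6·row D = (1, 7, −13)   [check: 7·54 − 13·29 = 1]
  4 = 4·1 + 0   → remainder 0, stop. gcd = 1 (last nonzero row E).
The gcd is 1, so 29 is invertible mod 54. The last nonzero row gives 7·54 − 13·29 = 1, so t = −13. So 29^(−1) ≡ −13 ≡ 41 (mod 54). Verify: 29 · 41 = 1189 ≡ 1 (mod 54). ✓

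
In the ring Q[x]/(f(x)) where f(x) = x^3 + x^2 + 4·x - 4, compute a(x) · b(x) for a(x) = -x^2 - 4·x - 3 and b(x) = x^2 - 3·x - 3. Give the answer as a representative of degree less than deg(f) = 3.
First multiply in Q[x] without reducing: a · b = -x^4 - x^3 + 12·x^2 + 21·x + 9. Now divide by f(x) = x^3 + x^2 + 4·x - 4, eliminating the leading term at each step:
  leading term -x^4: subtract (-x)·f(x) = -x^4 - x^3 - 4·x^2 + 4·x, leaving 16·x^2 + 17·x + 9
The degree is now < 3, so this is the remainder. Hence a · b ≡ 16·x^2 + 17·x + 9 in Q[x]/(f).

Final answer: a · b ≡ 16·x^2 + 17·x + 9 (mod f(x))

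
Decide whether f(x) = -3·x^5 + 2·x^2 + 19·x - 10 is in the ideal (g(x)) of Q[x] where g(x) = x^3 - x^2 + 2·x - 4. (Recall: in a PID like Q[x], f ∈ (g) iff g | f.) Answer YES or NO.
In Q[x] the ideal (g) consists of all multiples of g, so f ∈ (g) iff g | f, i.e. iff the remainder of f on division by g is 0. Divide f by g (g is monic, so eliminate the leading term of the running remainder at each step):
  leading term -3·x^5: subtract (-3·x^2)·g(x) = -3·x^5 + 3·x^4 - 6·x^3 + 12·x^2, leaving -3·x^4 + 6·x^3 - 10·x^2 + 19·x - 10
  leading term -3·x^4: subtract (-3·x)·g(x) = -3·x^4 + 3·x^3 - 6·x^2 + 12·x, leaving 3·x^3 - 4·x^2 + 7·x - 10
  leading term 3·x^3: subtract (3)·g(x) = 3·x^3 - 3·x^2 + 6·x - 12, leaving -x^2 + x + 2
The remainder r(x) = -x^2 + x + 2 ≠ 0 (and deg r < deg g), so g ∤ f, i.e. f ∉ (g).

Final answer: NO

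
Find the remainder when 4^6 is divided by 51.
16

Use repeated squaring. Binary(6) = 110. Walk through the bits of the exponent 6 left-to-right: at each bit after the leading one, square the running value, then multiply by 4 if the bit is 1 (always reducing mod 51):
  bit 1 = 1 (leading): start with 4.
  bit 2 = 1: square 4^2 = 16; bit is 1, so multiply 16·4 = 64 ≡ 13 (mod 51).
  bit 3 = 0: square 13^2 = 169 ≡ 16 (mod 51).
Final value: 4^6 ≡ 16 (mod 51).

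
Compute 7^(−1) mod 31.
Apply the extended Euclidean algorithm to (31, 7), tracking rows (r, s, t) with s·31 + t·7 = r. Each division r_prev = q·r_cur + r_new produces the new row as (previous row) − q·(current row):
  row A: (31, 1, 0)   [1·31 + 0·7 = 31]
  row B: (7, 0, 1)   [0·31 + 1·7 = 7]
  31 = 4·7 + 3   → row C = row A − 4·row B = (3, 1, −4)   [check: 1·31 − 4·7 = 3]
  7 = 2·3 + 1   → row D = row B − 2·row C = (1, −2, 9)   [check: −2·31 + 9·7 = 1]
  3 = 3·1 + 0   → remainder 0, stop. gcd = 1 (last nonzero row D).
The gcd is 1, so 7 is invertible mod 31. The last nonzero row gives −2·31 + 9·7 = 1, so t = 9. So 7^(−1) ≡ 9 (mod 31). Verify: 7 · 9 = 63 ≡ 1 (mod 31). ✓

Final answer: 7^(−1) ≡ 9 (mod 31)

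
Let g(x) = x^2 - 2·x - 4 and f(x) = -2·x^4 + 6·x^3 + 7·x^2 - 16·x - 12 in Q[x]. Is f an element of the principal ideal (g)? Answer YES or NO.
In Q[x] the ideal (g) consists of all multiples of g, so f ∈ (g) iff g | f, i.e. iff the remainder of f on division by g is 0. Divide f by g (g is monic, so eliminate the leading term of the running remainder at each step):
  leading term -2·x^4: subtract (-2·x^2)·g(x) = -2·x^4 + 4·x^3 + 8·x^2, leaving 2·x^3 - x^2 - 16·x - 12
  leading term 2·x^3: subtract (2·x)·g(x) = 2·x^3 - 4·x^2 - 8·x, leaving 3·x^2 - 8·x - 12
  leading term 3·x^2: subtract (3)·g(x) = 3·x^2 - 6·x - 12, leaving -2·x
The remainder r(x) = -2·x ≠ 0 (and deg r < deg g), so g ∤ f, i.e. f ∉ (g).

Final answer: NO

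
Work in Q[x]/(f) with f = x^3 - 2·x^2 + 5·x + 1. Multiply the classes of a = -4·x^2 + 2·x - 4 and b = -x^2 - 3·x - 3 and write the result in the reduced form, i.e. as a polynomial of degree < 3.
First multiply in Q[x] without reducing: a · b = 4·x^4 + 10·x^3 + 10·x^2 + 6·x + 12. Now divide by f(x) = x^3 - 2·x^2 + 5·x + 1, eliminating the leading term at each step:
  leading term 4·x^4: subtract (4·x)·f(x) = 4·x^4 - 8·x^3 + 20·x^2 + 4·x, leaving 18·x^3 - 10·x^2 + 2·x + 12
  leading term 18·x^3: subtract (18)·f(x) = 18·x^3 - 36·x^2 + 90·x + 18, leaving 26·x^2 - 88·x - 6
The degree is now < 3, so this is the remainder. Hence a · b ≡ 26·x^2 - 88·x - 6 in Q[x]/(f).

Final answer: a · b ≡ 26·x^2 - 88·x - 6 (mod f(x))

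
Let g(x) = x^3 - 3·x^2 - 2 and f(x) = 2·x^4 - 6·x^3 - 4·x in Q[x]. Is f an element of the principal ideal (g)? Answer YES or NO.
YES

In Q[x] the ideal (g) consists of all multiples of g, so f ∈ (g) iff g | f, i.e. iff the remainder of f on division by g is 0. Divide f by g (g is monic, so eliminate the leading term of the running remainder at each step):
  leading term 2·x^4: subtract (2·x)·g(x) = 2·x^4 - 6·x^3 - 4·x, leaving 0
The remainder is 0, so f(x) = g(x) · h(x) with h(x) = 2·x. Hence g | f, i.e. f ∈ (g).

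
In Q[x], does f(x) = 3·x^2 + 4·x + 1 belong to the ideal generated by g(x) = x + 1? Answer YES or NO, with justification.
YES

In Q[x] the ideal (g) consists of all multiples of g, so f ∈ (g) iff g | f, i.e. iff the remainder of f on division by g is 0. Divide f by g (g is monic, so eliminate the leading term of the running remainder at each step):
  leading term 3·x^2: subtract (3·x)·g(x) = 3·x^2 + 3·x, leaving x + 1
  leading term x: subtract (1)·g(x) = x + 1, leaving 0
The remainder is 0, so f(x) = g(x) · h(x) with h(x) = 3·x + 1. Hence g | f, i.e. f ∈ (g).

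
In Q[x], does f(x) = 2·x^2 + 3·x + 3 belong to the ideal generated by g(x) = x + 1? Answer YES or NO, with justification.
NO

In Q[x] the ideal (g) consists of all multiples of g, so f ∈ (g) iff g | f, i.e. iff the remainder of f on division by g is 0. Divide f by g (g is monic, so eliminate the leading term of the running remainder at each step):
  leading term 2·x^2: subtract (2·x)·g(x) = 2·x^2 + 2·x, leaving x + 3
  leading term x: subtract (1)·g(x) = x + 1, leaving 2
The remainder r(x) = 2 ≠ 0 (and deg r < deg g), so g ∤ f, i.e. f ∉ (g).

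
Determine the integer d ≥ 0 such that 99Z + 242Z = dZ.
In the PID Z, (a, b) is generated by gcd(a, b). Compute gcd(242, 99) with the extended Euclidean algorithm, tracking rows (r, s, t) with s·242 + t·99 = r:
  row A: (242, 1, 0)   [1·242 + 0·99 = 242]
  row B: (99, 0, 1)   [0·242 + 1·99 = 99]
  242 = 2·99 + 44   → row C = row A − 2·row B = (44, 1, −2)   [check: 1·242 − 2·99 = 44]
  99 = 2·44 + 11   → row D = row B − 2·row C = (11, −2, 5)   [check: −2·242 + 5·99 = 11]
  44 = 4·11 + 0   → remainder 0, stop. gcd = 11 (last nonzero row D).
So gcd(99, 242) = 11, with Bézout identity −2·242 + 5·99 = 11. Containment (⊇): the Bézout identity exhibits 11 as an element of (99, 242), giving (11) ⊆ (99, 242). Containment (⊆): since 11 | 99 and 11 | 242 (99 = 11·9, 242 = 11·22), every Z-linear combination of 99 and 242 is divisible by 11, so (99, 242) ⊆ (11). Therefore (99, 242) = (11), d = 11.

Final answer: (99, 242) = (11); d = 11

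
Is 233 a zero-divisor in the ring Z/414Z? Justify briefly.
gcd(233, 414) = 1, so 233 is a unit in Z/414Z (it has a multiplicative inverse). A unit cannot be a zero-divisor: if 233·b ≡ 0 then multiplying both sides by 233^(−1) gives b ≡ 0. So 233 is not a zero-divisor.

Final answer: NO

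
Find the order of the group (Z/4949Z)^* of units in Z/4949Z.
(Z/4949Z)^* consists of the classes a with gcd(a, 4949) = 1, so its order is φ(4949). φ is multiplicative, with φ(p^e) = p^e − p^(e−1). Factorise 4949 = 7^2 · 101. Then
  φ(4949) = (7^2 − 7^1) · (101 − 1) = 42 · 100 = 4200.
Thus |(Z/4949Z)^*| = 4200.

Final answer: |(Z/4949Z)^*| = 4200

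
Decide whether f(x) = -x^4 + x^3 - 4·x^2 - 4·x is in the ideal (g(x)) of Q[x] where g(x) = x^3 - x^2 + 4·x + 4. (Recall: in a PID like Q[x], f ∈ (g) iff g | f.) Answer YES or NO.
In Q[x] the ideal (g) consists of all multiples of g, so f ∈ (g) iff g | f, i.e. iff the remainder of f on division by g is 0. Divide f by g (g is monic, so eliminate the leading term of the running remainder at each step):
  leading term -x^4: subtract (-x)·g(x) = -x^4 + x^3 - 4·x^2 - 4·x, leaving 0
The remainder is 0, so f(x) = g(x) · h(x) with h(x) = -x. Hence g | f, i.e. f ∈ (g).

Final answer: YES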